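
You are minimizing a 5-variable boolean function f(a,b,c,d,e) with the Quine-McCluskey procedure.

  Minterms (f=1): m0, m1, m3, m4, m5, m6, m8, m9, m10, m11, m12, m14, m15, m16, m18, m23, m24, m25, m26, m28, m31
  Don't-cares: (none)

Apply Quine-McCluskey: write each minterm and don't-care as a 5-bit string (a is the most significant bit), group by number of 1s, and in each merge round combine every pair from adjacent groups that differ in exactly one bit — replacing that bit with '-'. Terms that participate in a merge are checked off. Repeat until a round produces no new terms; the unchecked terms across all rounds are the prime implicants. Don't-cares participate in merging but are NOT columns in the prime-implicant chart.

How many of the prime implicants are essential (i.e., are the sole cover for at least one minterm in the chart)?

Round 0: 00000✓ 00001✓ 00011✓ 00100✓ 00101✓ 00110✓ 01000✓ 01001✓ 01010✓ 01011✓ 01100✓ 01110✓ 01111✓ 10000✓ 10010✓ 10111✓ 11000✓ 11001✓ 11010✓ 11100✓ 11111✓
Round 1: -0000✓ -1000✓ -1001✓ -1010✓ -1100✓ -1111 0-000✓ 0-001✓ 0-011✓ 0-100✓ 0-110✓ 00-00✓ 00-01✓ 000-1✓ 0000-✓ 001-0✓ 0010-✓ 01-00✓ 01-10✓ 01-11✓ 010-0✓ 010-1✓ 0100-✓ 0101-✓ 011-0✓ 0111-✓ 1-000✓ 1-010✓ 1-111 100-0✓ 11-00✓ 110-0✓ 1100-✓
Round 2: --000 -1-00 -10-0 -100- 0--00 0-0-1 0-00- 0-1-0 00-0- 01--0 01-1- 010-- 1-0-0
PIs = {--000, -1-00, -10-0, -100-, -1111, 0--00, 0-0-1, 0-00-, 0-1-0, 00-0-, 01--0, 01-1-, 010--, 1-0-0, 1-111}
Coverage chart:
  m0: --000,0--00,0-00-,00-0-
  m1: 0-0-1,0-00-,00-0-
  m3: 0-0-1 ←essential
  m4: 0--00,0-1-0,00-0-
  m5: 00-0- ←essential
  m6: 0-1-0 ←essential
  m8: --000,-1-00,-10-0,-100-,0--00,0-00-,01--0,010--
  m9: -100-,0-0-1,0-00-,010--
  m10: -10-0,01--0,01-1-,010--
  m11: 0-0-1,01-1-,010--
  m12: -1-00,0--00,0-1-0,01--0
  m14: 0-1-0,01--0,01-1-
  m15: -1111,01-1-
  m16: --000,1-0-0
  m18: 1-0-0 ←essential
  m23: 1-111 ←essential
  m24: --000,-1-00,-10-0,-100-,1-0-0
  m25: -100- ←essential
  m26: -10-0,1-0-0
  m28: -1-00 ←essential
  m31: -1111,1-111
Essential: -1-00, -100-, 0-0-1, 0-1-0, 00-0-, 1-0-0, 1-111

7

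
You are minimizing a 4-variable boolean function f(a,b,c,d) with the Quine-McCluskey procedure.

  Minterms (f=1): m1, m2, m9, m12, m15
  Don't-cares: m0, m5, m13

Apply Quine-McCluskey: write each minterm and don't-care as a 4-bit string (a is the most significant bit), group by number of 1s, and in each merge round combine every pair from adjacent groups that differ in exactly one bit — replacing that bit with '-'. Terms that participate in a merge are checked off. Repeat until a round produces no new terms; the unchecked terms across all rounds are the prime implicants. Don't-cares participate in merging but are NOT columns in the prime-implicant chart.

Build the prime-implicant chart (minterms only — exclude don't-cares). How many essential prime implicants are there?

[col 0] 0000*, 0001*, 0010*, 0101*, 1001*, 1100*, 1101*, 1111*
[col 1] -001*, -101*, 0-01*, 00-0, 000-, 1-01*, 11-1, 110-
[col 2] --01
Prime implicants: --01, 00-0, 000-, 11-1, 110-
PI chart (minterm → PIs covering it):
  1 | --01,000-
  2 | 00-0  (sole → essential)
  9 | --01  (sole → essential)
  12 | 110-  (sole → essential)
  15 | 11-1  (sole → essential)
Essential prime implicants: --01, 00-0, 11-1, 110-

4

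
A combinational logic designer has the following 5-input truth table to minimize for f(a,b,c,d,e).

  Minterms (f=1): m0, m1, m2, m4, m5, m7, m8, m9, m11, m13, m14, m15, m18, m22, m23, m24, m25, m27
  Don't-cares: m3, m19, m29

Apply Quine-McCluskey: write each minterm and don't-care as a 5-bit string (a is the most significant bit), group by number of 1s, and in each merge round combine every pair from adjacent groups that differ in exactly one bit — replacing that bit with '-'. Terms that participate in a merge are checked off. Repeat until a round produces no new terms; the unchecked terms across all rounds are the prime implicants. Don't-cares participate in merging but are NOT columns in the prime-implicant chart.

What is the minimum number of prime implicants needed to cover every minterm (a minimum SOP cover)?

[col 0] 00000*, 00001*, 00010*, 00011*, 00100*, 00101*, 00111*, 01000*, 01001*, 01011*, 01101*, 01110*, 01111*, 10010*, 10011*, 10110*, 10111*, 11000*, 11001*, 11011*, 11101*
[col 1] -0010*, -0011*, -0111*, -1000*, -1001*, -1011*, -1101*, 0-000*, 0-001*, 0-011*, 0-101*, 0-111*, 00-00*, 00-01*, 00-11*, 000-0*, 000-1*, 0000-*, 0001-*, 001-1*, 0010-*, 01-01*, 01-11*, 010-1*, 0100-*, 011-1*, 0111-, 1-011*, 10-10*, 10-11*, 1001-*, 1011-*, 11-01*, 110-1*, 1100-*
[col 2] --011, -0-11, -001-, -1-01, -10-1, -100-, 0--01*, 0--11*, 0-0-1*, 0-00-, 0-1-1*, 00--1*, 00-0-, 000--, 01--1*, 10-1-
[col 3] 0---1
Prime implicants: --011, -0-11, -001-, -1-01, -10-1, -100-, 0---1, 0-00-, 00-0-, 000--, 0111-, 10-1-
PI chart (minterm → PIs covering it):
  0 | 0-00-,00-0-,000--
  1 | 0---1,0-00-,00-0-,000--
  2 | -001-,000--
  4 | 00-0-  (sole → essential)
  5 | 0---1,00-0-
  7 | -0-11,0---1
  8 | -100-,0-00-
  9 | -1-01,-10-1,-100-,0---1,0-00-
  11 | --011,-10-1,0---1
  13 | -1-01,0---1
  14 | 0111-  (sole → essential)
  15 | 0---1,0111-
  18 | -001-,10-1-
  22 | 10-1-  (sole → essential)
  23 | -0-11,10-1-
  24 | -100-  (sole → essential)
  25 | -1-01,-10-1,-100-
  27 | --011,-10-1
Essential prime implicants: -100-, 00-0-, 0111-, 10-1-
Petrick residual → --011, -001-, 0---1
Minimum SOP uses 7 PIs: c'de + b'c'd + bc'd' + a'e + a'b'd' + a'bcd + ab'd

7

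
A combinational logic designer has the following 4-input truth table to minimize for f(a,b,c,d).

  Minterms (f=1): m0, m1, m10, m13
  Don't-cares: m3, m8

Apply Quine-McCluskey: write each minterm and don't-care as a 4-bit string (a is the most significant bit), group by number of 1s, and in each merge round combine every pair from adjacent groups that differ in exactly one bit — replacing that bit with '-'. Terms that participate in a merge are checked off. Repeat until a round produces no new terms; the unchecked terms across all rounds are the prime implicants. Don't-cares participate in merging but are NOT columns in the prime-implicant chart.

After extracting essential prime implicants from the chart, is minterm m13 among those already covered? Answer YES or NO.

YES

size-2^0 implicants → 0000(✓)  0001(✓)  0011(✓)  1000(✓)  1010(✓)  1101
size-2^1 implicants → -000  00-1  000-  10-0
Unchecked terms (primes): -000, 00-1, 000-, 10-0, 1101
Minterm coverage:
  m0 ⊆ -000,000-
  m1 ⊆ 00-1,000-
  m10 ⊆ 10-0 [E]
  m13 ⊆ 1101 [E]
E = {10-0, 1101}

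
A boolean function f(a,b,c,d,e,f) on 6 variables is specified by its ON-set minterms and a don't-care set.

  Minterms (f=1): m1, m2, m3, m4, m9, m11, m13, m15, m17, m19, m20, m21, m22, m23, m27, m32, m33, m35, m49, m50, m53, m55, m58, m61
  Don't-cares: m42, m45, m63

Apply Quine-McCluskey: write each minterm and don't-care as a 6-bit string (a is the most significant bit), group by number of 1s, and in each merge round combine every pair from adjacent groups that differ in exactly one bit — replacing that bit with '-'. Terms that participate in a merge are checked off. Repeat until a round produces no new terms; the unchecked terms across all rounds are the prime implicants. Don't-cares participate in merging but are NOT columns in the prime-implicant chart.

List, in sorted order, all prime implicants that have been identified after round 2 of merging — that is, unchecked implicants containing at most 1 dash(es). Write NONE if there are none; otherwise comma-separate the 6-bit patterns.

-01101, 0-0100, 00001-, 1-1010, 1-1101, 10000-, 11-010

size-2^0 implicants → 000001(✓)  000010(✓)  000011(✓)  000100(✓)  001001(✓)  001011(✓)  001101(✓)  001111(✓)  010001(✓)  010011(✓)  010100(✓)  010101(✓)  010110(✓)  010111(✓)  011011(✓)  100000(✓)  100001(✓)  100011(✓)  101010(✓)  101101(✓)  110001(✓)  110010(✓)  110101(✓)  110111(✓)  111010(✓)  111101(✓)  111111(✓)
size-2^1 implicants → -00001(✓)  -00011(✓)  -01101  -10001(✓)  -10101(✓)  -10111(✓)  0-0001(✓)  0-0011(✓)  0-0100  0-1011(✓)  00-001(✓)  00-011(✓)  0000-1(✓)  00001-  001-01(✓)  001-11(✓)  0010-1(✓)  0011-1(✓)  01-011(✓)  010-01(✓)  010-11(✓)  0100-1(✓)  0101-0(✓)  0101-1(✓)  01010-(✓)  01011-(✓)  1-0001(✓)  1-1010  1-1101  1000-1(✓)  10000-  11-010  11-101(✓)  11-111(✓)  110-01(✓)  1101-1(✓)  1111-1(✓)
size-2^2 implicants → --0001  -000-1  -10-01  -101-1  0--011  0-00-1  00-0-1  001--1  010--1  0101--  11-1-1
Unchecked terms (primes): --0001, -000-1, -01101, -10-01, -101-1, 0--011, 0-00-1, 0-0100, 00-0-1, 00001-, 001--1, 010--1, 0101--, 1-1010, 1-1101, 10000-, 11-010, 11-1-1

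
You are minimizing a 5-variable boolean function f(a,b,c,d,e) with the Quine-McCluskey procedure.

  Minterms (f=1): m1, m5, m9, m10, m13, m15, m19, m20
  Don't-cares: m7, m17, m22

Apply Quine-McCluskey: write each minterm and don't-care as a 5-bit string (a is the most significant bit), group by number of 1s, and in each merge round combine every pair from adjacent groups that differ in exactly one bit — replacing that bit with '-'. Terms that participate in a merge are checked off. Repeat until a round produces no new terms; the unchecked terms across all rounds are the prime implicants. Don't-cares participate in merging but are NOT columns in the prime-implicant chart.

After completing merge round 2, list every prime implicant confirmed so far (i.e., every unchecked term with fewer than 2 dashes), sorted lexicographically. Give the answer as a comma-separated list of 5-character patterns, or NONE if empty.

-0001, 01010, 100-1, 101-0

Round 0: 00001✓ 00101✓ 00111✓ 01001✓ 01010 01101✓ 01111✓ 10001✓ 10011✓ 10100✓ 10110✓
Round 1: -0001 0-001✓ 0-101✓ 0-111✓ 00-01✓ 001-1✓ 01-01✓ 011-1✓ 100-1 101-0
Round 2: 0--01 0-1-1
PIs = {-0001, 0--01, 0-1-1, 01010, 100-1, 101-0}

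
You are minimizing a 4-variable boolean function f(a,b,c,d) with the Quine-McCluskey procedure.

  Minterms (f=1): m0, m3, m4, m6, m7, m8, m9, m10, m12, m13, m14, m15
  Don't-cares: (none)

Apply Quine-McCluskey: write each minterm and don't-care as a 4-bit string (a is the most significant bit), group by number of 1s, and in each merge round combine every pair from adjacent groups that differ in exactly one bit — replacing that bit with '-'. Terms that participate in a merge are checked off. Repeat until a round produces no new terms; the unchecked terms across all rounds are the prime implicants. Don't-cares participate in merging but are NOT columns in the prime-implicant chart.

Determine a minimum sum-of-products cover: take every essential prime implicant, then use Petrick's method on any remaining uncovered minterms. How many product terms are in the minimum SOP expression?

5

Round 0: 0000✓ 0011✓ 0100✓ 0110✓ 0111✓ 1000✓ 1001✓ 1010✓ 1100✓ 1101✓ 1110✓ 1111✓
Round 1: -000✓ -100✓ -110✓ -111✓ 0-00✓ 0-11 01-0✓ 011-✓ 1-00✓ 1-01✓ 1-10✓ 10-0✓ 100-✓ 11-0✓ 11-1✓ 110-✓ 111-✓
Round 2: --00 -1-0 -11- 1--0 1-0- 11--
PIs = {--00, -1-0, -11-, 0-11, 1--0, 1-0-, 11--}
Coverage chart:
  m0: --00 ←essential
  m3: 0-11 ←essential
  m4: --00,-1-0
  m6: -1-0,-11-
  m7: -11-,0-11
  m8: --00,1--0,1-0-
  m9: 1-0- ←essential
  m10: 1--0 ←essential
  m12: --00,-1-0,1--0,1-0-,11--
  m13: 1-0-,11--
  m14: -1-0,-11-,1--0,11--
  m15: -11-,11--
Essential: --00, 0-11, 1--0, 1-0-
Petrick residual → -11-
Min cover (5 terms): c'd' + bc + a'cd + ad' + ac'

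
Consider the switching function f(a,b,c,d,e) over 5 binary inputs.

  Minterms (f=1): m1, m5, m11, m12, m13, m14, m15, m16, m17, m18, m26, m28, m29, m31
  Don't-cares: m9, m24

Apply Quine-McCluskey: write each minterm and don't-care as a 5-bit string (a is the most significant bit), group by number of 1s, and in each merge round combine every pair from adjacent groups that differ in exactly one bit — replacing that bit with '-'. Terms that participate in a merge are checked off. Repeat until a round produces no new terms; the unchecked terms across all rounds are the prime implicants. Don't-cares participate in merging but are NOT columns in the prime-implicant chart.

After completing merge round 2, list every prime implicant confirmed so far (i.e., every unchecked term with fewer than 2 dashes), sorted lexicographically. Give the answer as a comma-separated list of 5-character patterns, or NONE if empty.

-0001, 1000-, 11-00

size-2^0 implicants → 00001(✓)  00101(✓)  01001(✓)  01011(✓)  01100(✓)  01101(✓)  01110(✓)  01111(✓)  10000(✓)  10001(✓)  10010(✓)  11000(✓)  11010(✓)  11100(✓)  11101(✓)  11111(✓)
size-2^1 implicants → -0001  -1100(✓)  -1101(✓)  -1111(✓)  0-001(✓)  0-101(✓)  00-01(✓)  01-01(✓)  01-11(✓)  010-1(✓)  011-0(✓)  011-1(✓)  0110-(✓)  0111-(✓)  1-000(✓)  1-010(✓)  100-0(✓)  1000-  11-00  110-0(✓)  111-1(✓)  1110-(✓)
size-2^2 implicants → -11-1  -110-  0--01  01--1  011--  1-0-0
Unchecked terms (primes): -0001, -11-1, -110-, 0--01, 01--1, 011--, 1-0-0, 1000-, 11-00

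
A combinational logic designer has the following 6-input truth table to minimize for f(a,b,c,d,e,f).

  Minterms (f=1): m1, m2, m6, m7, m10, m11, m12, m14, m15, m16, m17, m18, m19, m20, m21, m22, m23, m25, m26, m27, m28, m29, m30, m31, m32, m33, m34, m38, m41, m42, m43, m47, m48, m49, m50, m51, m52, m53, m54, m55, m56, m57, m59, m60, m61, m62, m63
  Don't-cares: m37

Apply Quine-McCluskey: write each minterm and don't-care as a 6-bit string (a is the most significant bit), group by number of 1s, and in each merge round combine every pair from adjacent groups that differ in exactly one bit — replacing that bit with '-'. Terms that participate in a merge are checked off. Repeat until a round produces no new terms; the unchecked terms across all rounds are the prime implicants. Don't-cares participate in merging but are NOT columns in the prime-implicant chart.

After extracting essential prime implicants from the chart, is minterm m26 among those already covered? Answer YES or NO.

NO

Round 0: 000001✓ 000010✓ 000110✓ 000111✓ 001010✓ 001011✓ 001100✓ 001110✓ 001111✓ 010000✓ 010001✓ 010010✓ 010011✓ 010100✓ 010101✓ 010110✓ 010111✓ 011001✓ 011010✓ 011011✓ 011100✓ 011101✓ 011110✓ 011111✓ 100000✓ 100001✓ 100010✓ 100101✓ 100110✓ 101001✓ 101010✓ 101011✓ 101111✓ 110000✓ 110001✓ 110010✓ 110011✓ 110100✓ 110101✓ 110110✓ 110111✓ 111000✓ 111001✓ 111011✓ 111100✓ 111101✓ 111110✓ 111111✓
Round 1: -00001✓ -00010✓ -00110✓ -01010✓ -01011✓ -01111✓ -10000✓ -10001✓ -10010✓ -10011✓ -10100✓ -10101✓ -10110✓ -10111✓ -11001✓ -11011✓ -11100✓ -11101✓ -11110✓ -11111✓ 0-0001✓ 0-0010✓ 0-0110✓ 0-0111✓ 0-1010✓ 0-1011✓ 0-1100✓ 0-1110✓ 0-1111✓ 00-010✓ 00-110✓ 00-111✓ 000-10✓ 00011-✓ 001-10✓ 001-11✓ 00101-✓ 0011-0✓ 00111-✓ 01-001✓ 01-010✓ 01-011✓ 01-100✓ 01-101✓ 01-110✓ 01-111✓ 010-00✓ 010-01✓ 010-10✓ 010-11✓ 0100-0✓ 0100-1✓ 01000-✓ 01001-✓ 0101-0✓ 0101-1✓ 01010-✓ 01011-✓ 011-01✓ 011-10✓ 011-11✓ 0110-1✓ 01101-✓ 0111-0✓ 0111-1✓ 01110-✓ 01111-✓ 1-0000✓ 1-0001✓ 1-0010✓ 1-0101✓ 1-0110✓ 1-1001✓ 1-1011✓ 1-1111✓ 10-001✓ 10-010✓ 100-01✓ 100-10✓ 1000-0✓ 10000-✓ 101-11✓ 1010-1✓ 10101-✓ 11-000✓ 11-001✓ 11-011✓ 11-100✓ 11-101✓ 11-110✓ 11-111✓ 110-00✓ 110-01✓ 110-10✓ 110-11✓ 1100-0✓ 1100-1✓ 11000-✓ 11001-✓ 1101-0✓ 1101-1✓ 11010-✓ 11011-✓ 111-00✓ 111-01✓ 111-11✓ 1110-1✓ 11100-✓ 1111-0✓ 1111-1✓ 11110-✓ 11111-✓
Round 2: --0001 --0010✓ --0110✓ --1011✓ --1111✓ -0-010 -00-10✓ -01-11✓ -0101- -1-001✓ -1-011✓ -1-100✓ -1-101✓ -1-110✓ -1-111✓ -10-00✓ -10-01✓ -10-10✓ -10-11✓ -100-0✓ -100-1✓ -1000-✓ -1001-✓ -101-0✓ -101-1✓ -1010-✓ -1011-✓ -11-01✓ -11-11✓ -110-1✓ -111-0✓ -111-1✓ -1110-✓ -1111-✓ 0--010✓ 0--110✓ 0--111✓ 0-0-10✓ 0-011-✓ 0-1-10✓ 0-1-11✓ 0-101-✓ 0-11-0 0-111-✓ 00--10✓ 00-11-✓ 001-1-✓ 01--01✓ 01--10✓ 01--11✓ 01-0-1✓ 01-01-✓ 01-1-0✓ 01-1-1✓ 01-10-✓ 01-11-✓ 010--0✓ 010--1✓ 010-0-✓ 010-1-✓ 0100--✓ 0101--✓ 011--1✓ 011-1-✓ 0111--✓ 1--001 1-0-01 1-0-10✓ 1-00-0 1-000- 1-1-11✓ 1-10-1 11--00✓ 11--01✓ 11--11✓ 11-0-1✓ 11-00-✓ 11-1-0✓ 11-1-1✓ 11-10-✓ 11-11-✓ 110--0✓ 110--1✓ 110-0-✓ 110-1-✓ 1100--✓ 1101--✓ 111--1✓ 111-0-✓ 1111--✓
Round 3: --0-10 --1-11 -1--01✓ -1--11✓ -1-0-1✓ -1-1-0✓ -1-1-1✓ -1-10-✓ -1-11-✓ -10--0✓ -10--1✓ -10-0-✓ -10-1-✓ -100--✓ -101--✓ -11--1✓ -111--✓ 0---10 0--11- 0-1-1- 01---1✓ 01--1- 01-1--✓ 010---✓ 11---1✓ 11--0- 11-1--✓ 110---✓
Round 4: -1---1 -1-1-- -10---
PIs = {--0-10, --0001, --1-11, -0-010, -0101-, -1---1, -1-1--, -10---, 0---10, 0--11-, 0-1-1-, 0-11-0, 01--1-, 1--001, 1-0-01, 1-00-0, 1-000-, 1-10-1, 11--0-}
Coverage chart:
  m1: --0001 ←essential
  m2: --0-10,-0-010,0---10
  m6: --0-10,0---10,0--11-
  m7: 0--11- ←essential
  m10: -0-010,-0101-,0---10,0-1-1-
  m11: --1-11,-0101-,0-1-1-
  m12: 0-11-0 ←essential
  m14: 0---10,0--11-,0-1-1-,0-11-0
  m15: --1-11,0--11-,0-1-1-
  m16: -10--- ←essential
  m17: --0001,-1---1,-10---
  m18: --0-10,-10---,0---10,01--1-
  m19: -1---1,-10---,01--1-
  m20: -1-1--,-10---
  m21: -1---1,-1-1--,-10---
  m22: --0-10,-1-1--,-10---,0---10,0--11-,01--1-
  m23: -1---1,-1-1--,-10---,0--11-,01--1-
  m25: -1---1 ←essential
  m26: 0---10,0-1-1-,01--1-
  m27: --1-11,-1---1,0-1-1-,01--1-
  m28: -1-1--,0-11-0
  m29: -1---1,-1-1--
  m30: -1-1--,0---10,0--11-,0-1-1-,0-11-0,01--1-
  m31: --1-11,-1---1,-1-1--,0--11-,0-1-1-,01--1-
  m32: 1-00-0,1-000-
  m33: --0001,1--001,1-0-01,1-000-
  m34: --0-10,-0-010,1-00-0
  m38: --0-10 ←essential
  m41: 1--001,1-10-1
  m42: -0-010,-0101-
  m43: --1-11,-0101-,1-10-1
  m47: --1-11 ←essential
  m48: -10---,1-00-0,1-000-,11--0-
  m49: --0001,-1---1,-10---,1--001,1-0-01,1-000-,11--0-
  m50: --0-10,-10---,1-00-0
  m51: -1---1,-10---
  m52: -1-1--,-10---,11--0-
  m53: -1---1,-1-1--,-10---,1-0-01,11--0-
  m54: --0-10,-1-1--,-10---
  m55: -1---1,-1-1--,-10---
  m56: 11--0- ←essential
  m57: -1---1,1--001,1-10-1,11--0-
  m59: --1-11,-1---1,1-10-1
  m60: -1-1--,11--0-
  m61: -1---1,-1-1--,11--0-
  m62: -1-1-- ←essential
  m63: --1-11,-1---1,-1-1--
Essential: --0-10, --0001, --1-11, -1---1, -1-1--, -10---, 0--11-, 0-11-0, 11--0-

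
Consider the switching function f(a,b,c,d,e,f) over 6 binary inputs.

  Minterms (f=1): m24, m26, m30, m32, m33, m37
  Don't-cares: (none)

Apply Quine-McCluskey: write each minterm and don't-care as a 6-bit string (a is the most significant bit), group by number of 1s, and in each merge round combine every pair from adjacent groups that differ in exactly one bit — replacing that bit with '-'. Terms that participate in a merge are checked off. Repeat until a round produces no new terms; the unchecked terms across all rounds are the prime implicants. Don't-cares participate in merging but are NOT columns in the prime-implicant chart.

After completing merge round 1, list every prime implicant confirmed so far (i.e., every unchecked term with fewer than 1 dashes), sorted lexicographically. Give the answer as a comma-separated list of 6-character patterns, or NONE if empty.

Round 0: 011000✓ 011010✓ 011110✓ 100000✓ 100001✓ 100101✓
Round 1: 011-10 0110-0 100-01 10000-
PIs = {011-10, 0110-0, 100-01, 10000-}

NONE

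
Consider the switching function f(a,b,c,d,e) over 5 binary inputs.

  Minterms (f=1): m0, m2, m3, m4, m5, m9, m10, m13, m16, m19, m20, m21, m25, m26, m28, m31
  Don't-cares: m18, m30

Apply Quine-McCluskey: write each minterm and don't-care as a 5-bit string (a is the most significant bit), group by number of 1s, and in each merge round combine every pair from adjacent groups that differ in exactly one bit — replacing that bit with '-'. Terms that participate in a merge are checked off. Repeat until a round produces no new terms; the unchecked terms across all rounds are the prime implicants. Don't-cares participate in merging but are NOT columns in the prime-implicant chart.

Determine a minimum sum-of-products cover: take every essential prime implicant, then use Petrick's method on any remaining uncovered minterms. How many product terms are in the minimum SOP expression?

Round 0: 00000✓ 00010✓ 00011✓ 00100✓ 00101✓ 01001✓ 01010✓ 01101✓ 10000✓ 10010✓ 10011✓ 10100✓ 10101✓ 11001✓ 11010✓ 11100✓ 11110✓ 11111✓
Round 1: -0000✓ -0010✓ -0011✓ -0100✓ -0101✓ -1001 -1010✓ 0-010✓ 0-101 00-00✓ 000-0✓ 0001-✓ 0010-✓ 01-01 1-010✓ 1-100 10-00✓ 100-0✓ 1001-✓ 1010-✓ 11-10 111-0 1111-
Round 2: --010 -0-00 -00-0 -001- -010-
PIs = {--010, -0-00, -00-0, -001-, -010-, -1001, 0-101, 01-01, 1-100, 11-10, 111-0, 1111-}
Coverage chart:
  m0: -0-00,-00-0
  m2: --010,-00-0,-001-
  m3: -001- ←essential
  m4: -0-00,-010-
  m5: -010-,0-101
  m9: -1001,01-01
  m10: --010 ←essential
  m13: 0-101,01-01
  m16: -0-00,-00-0
  m19: -001- ←essential
  m20: -0-00,-010-,1-100
  m21: -010- ←essential
  m25: -1001 ←essential
  m26: --010,11-10
  m28: 1-100,111-0
  m31: 1111- ←essential
Essential: --010, -001-, -010-, -1001, 1111-
Petrick residual → -0-00, 0-101, 1-100
Min cover (8 terms): c'de' + b'd'e' + b'c'd + b'cd' + bc'd'e + a'cd'e + acd'e' + abcd

8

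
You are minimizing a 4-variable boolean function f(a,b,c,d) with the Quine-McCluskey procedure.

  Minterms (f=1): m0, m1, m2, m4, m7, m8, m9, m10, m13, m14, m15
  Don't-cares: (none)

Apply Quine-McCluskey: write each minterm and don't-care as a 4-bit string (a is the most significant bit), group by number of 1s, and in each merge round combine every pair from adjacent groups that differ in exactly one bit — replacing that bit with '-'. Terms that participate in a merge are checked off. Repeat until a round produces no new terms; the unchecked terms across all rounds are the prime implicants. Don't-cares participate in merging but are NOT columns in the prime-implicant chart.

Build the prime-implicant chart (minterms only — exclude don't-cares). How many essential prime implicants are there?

4

size-2^0 implicants → 0000(✓)  0001(✓)  0010(✓)  0100(✓)  0111(✓)  1000(✓)  1001(✓)  1010(✓)  1101(✓)  1110(✓)  1111(✓)
size-2^1 implicants → -000(✓)  -001(✓)  -010(✓)  -111  0-00  00-0(✓)  000-(✓)  1-01  1-10  10-0(✓)  100-(✓)  11-1  111-
size-2^2 implicants → -0-0  -00-
Unchecked terms (primes): -0-0, -00-, -111, 0-00, 1-01, 1-10, 11-1, 111-
Minterm coverage:
  m0 ⊆ -0-0,-00-,0-00
  m1 ⊆ -00- [E]
  m2 ⊆ -0-0 [E]
  m4 ⊆ 0-00 [E]
  m7 ⊆ -111 [E]
  m8 ⊆ -0-0,-00-
  m9 ⊆ -00-,1-01
  m10 ⊆ -0-0,1-10
  m13 ⊆ 1-01,11-1
  m14 ⊆ 1-10,111-
  m15 ⊆ -111,11-1,111-
E = {-0-0, -00-, -111, 0-00}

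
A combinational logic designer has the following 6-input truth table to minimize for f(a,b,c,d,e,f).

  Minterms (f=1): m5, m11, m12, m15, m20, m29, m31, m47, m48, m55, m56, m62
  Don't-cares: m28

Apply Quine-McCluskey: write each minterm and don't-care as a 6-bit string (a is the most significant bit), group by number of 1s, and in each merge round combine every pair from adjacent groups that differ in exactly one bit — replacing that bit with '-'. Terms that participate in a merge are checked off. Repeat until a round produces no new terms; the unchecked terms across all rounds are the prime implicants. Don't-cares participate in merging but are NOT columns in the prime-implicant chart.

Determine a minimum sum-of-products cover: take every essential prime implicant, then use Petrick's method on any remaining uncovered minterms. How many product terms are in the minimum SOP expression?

size-2^0 implicants → 000101  001011(✓)  001100(✓)  001111(✓)  010100(✓)  011100(✓)  011101(✓)  011111(✓)  101111(✓)  110000(✓)  110111  111000(✓)  111110
size-2^1 implicants → -01111  0-1100  0-1111  001-11  01-100  0111-1  01110-  11-000
Unchecked terms (primes): -01111, 0-1100, 0-1111, 000101, 001-11, 01-100, 0111-1, 01110-, 11-000, 110111, 111110
Minterm coverage:
  m5 ⊆ 000101 [E]
  m11 ⊆ 001-11 [E]
  m12 ⊆ 0-1100 [E]
  m15 ⊆ -01111,0-1111,001-11
  m20 ⊆ 01-100 [E]
  m29 ⊆ 0111-1,01110-
  m31 ⊆ 0-1111,0111-1
  m47 ⊆ -01111 [E]
  m48 ⊆ 11-000 [E]
  m55 ⊆ 110111 [E]
  m56 ⊆ 11-000 [E]
  m62 ⊆ 111110 [E]
E = {-01111, 0-1100, 000101, 001-11, 01-100, 11-000, 110111, 111110}
Petrick residual → 0111-1
Cover = b'cdef + a'cde'f' + a'b'c'de'f + a'b'cef + a'bde'f' + a'bcdf + abd'e'f' + abc'def + abcdef'  |cover|=9

9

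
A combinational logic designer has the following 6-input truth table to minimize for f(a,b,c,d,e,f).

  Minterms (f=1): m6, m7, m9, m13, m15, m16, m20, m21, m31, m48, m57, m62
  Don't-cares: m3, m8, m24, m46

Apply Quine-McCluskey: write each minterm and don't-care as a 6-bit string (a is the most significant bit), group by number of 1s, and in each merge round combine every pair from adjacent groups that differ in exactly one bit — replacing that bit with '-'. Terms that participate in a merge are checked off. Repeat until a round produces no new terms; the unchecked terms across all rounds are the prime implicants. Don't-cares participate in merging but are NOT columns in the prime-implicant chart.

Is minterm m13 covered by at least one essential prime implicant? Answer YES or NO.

Round 0: 000011✓ 000110✓ 000111✓ 001000✓ 001001✓ 001101✓ 001111✓ 010000✓ 010100✓ 010101✓ 011000✓ 011111✓ 101110✓ 110000✓ 111001 111110✓
Round 1: -10000 0-1000 0-1111 00-111 000-11 00011- 001-01 00100- 0011-1 01-000 010-00 01010- 1-1110
PIs = {-10000, 0-1000, 0-1111, 00-111, 000-11, 00011-, 001-01, 00100-, 0011-1, 01-000, 010-00, 01010-, 1-1110, 111001}
Coverage chart:
  m6: 00011- ←essential
  m7: 00-111,000-11,00011-
  m9: 001-01,00100-
  m13: 001-01,0011-1
  m15: 0-1111,00-111,0011-1
  m16: -10000,01-000,010-00
  m20: 010-00,01010-
  m21: 01010- ←essential
  m31: 0-1111 ←essential
  m48: -10000 ←essential
  m57: 111001 ←essential
  m62: 1-1110 ←essential
Essential: -10000, 0-1111, 00011-, 01010-, 1-1110, 111001

NO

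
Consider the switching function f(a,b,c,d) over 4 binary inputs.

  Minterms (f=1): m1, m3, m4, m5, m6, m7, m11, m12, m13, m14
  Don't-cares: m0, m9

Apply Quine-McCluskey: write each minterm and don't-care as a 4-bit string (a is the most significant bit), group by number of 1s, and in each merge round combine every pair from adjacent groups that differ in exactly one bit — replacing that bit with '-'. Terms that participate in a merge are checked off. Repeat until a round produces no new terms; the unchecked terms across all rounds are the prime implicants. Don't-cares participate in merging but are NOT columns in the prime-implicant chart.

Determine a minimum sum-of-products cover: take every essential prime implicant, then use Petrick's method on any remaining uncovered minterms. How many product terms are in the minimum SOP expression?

4

Round 0: 0000✓ 0001✓ 0011✓ 0100✓ 0101✓ 0110✓ 0111✓ 1001✓ 1011✓ 1100✓ 1101✓ 1110✓
Round 1: -001✓ -011✓ -100✓ -101✓ -110✓ 0-00✓ 0-01✓ 0-11✓ 00-1✓ 000-✓ 01-0✓ 01-1✓ 010-✓ 011-✓ 1-01✓ 10-1✓ 11-0✓ 110-✓
Round 2: --01 -0-1 -1-0 -10- 0--1 0-0- 01--
PIs = {--01, -0-1, -1-0, -10-, 0--1, 0-0-, 01--}
Coverage chart:
  m1: --01,-0-1,0--1,0-0-
  m3: -0-1,0--1
  m4: -1-0,-10-,0-0-,01--
  m5: --01,-10-,0--1,0-0-,01--
  m6: -1-0,01--
  m7: 0--1,01--
  m11: -0-1 ←essential
  m12: -1-0,-10-
  m13: --01,-10-
  m14: -1-0 ←essential
Essential: -0-1, -1-0
Petrick residual → --01, 0--1
Min cover (4 terms): c'd + b'd + bd' + a'd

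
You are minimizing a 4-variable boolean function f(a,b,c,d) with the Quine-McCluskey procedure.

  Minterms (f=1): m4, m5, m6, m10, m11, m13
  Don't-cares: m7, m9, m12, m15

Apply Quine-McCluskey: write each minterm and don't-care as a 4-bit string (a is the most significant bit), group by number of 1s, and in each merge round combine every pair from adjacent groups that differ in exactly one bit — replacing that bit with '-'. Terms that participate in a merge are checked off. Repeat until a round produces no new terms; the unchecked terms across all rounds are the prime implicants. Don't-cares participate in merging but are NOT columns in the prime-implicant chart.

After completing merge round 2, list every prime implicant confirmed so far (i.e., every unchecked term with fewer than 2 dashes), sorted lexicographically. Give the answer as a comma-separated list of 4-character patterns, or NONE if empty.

101-

Round 0: 0100✓ 0101✓ 0110✓ 0111✓ 1001✓ 1010✓ 1011✓ 1100✓ 1101✓ 1111✓
Round 1: -100✓ -101✓ -111✓ 01-0✓ 01-1✓ 010-✓ 011-✓ 1-01✓ 1-11✓ 10-1✓ 101- 11-1✓ 110-✓
Round 2: -1-1 -10- 01-- 1--1
PIs = {-1-1, -10-, 01--, 1--1, 101-}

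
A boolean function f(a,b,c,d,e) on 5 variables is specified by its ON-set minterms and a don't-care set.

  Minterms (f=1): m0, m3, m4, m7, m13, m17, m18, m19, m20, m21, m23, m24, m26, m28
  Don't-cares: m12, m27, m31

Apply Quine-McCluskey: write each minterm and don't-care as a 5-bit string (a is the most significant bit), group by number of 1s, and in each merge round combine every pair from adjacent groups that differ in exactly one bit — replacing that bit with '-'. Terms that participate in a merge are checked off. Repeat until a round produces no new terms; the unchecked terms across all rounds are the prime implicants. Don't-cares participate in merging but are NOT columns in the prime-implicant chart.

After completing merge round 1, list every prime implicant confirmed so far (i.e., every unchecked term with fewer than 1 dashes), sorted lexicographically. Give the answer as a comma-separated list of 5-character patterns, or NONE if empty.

NONE

size-2^0 implicants → 00000(✓)  00011(✓)  00100(✓)  00111(✓)  01100(✓)  01101(✓)  10001(✓)  10010(✓)  10011(✓)  10100(✓)  10101(✓)  10111(✓)  11000(✓)  11010(✓)  11011(✓)  11100(✓)  11111(✓)
size-2^1 implicants → -0011(✓)  -0100(✓)  -0111(✓)  -1100(✓)  0-100(✓)  00-00  00-11(✓)  0110-  1-010(✓)  1-011(✓)  1-100(✓)  1-111(✓)  10-01(✓)  10-11(✓)  100-1(✓)  1001-(✓)  101-1(✓)  1010-  11-00  11-11(✓)  110-0  1101-(✓)
size-2^2 implicants → --100  -0-11  1--11  1-01-  10--1
Unchecked terms (primes): --100, -0-11, 00-00, 0110-, 1--11, 1-01-, 10--1, 1010-, 11-00, 110-0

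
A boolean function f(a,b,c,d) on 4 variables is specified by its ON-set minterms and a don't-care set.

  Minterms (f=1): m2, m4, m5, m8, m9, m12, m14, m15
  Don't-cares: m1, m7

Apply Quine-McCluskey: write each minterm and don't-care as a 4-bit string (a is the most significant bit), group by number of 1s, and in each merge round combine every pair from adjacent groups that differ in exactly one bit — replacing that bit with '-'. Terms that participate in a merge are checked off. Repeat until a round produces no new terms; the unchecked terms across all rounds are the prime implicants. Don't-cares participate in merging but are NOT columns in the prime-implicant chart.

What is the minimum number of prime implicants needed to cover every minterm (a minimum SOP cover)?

Round 0: 0001✓ 0010 0100✓ 0101✓ 0111✓ 1000✓ 1001✓ 1100✓ 1110✓ 1111✓
Round 1: -001 -100 -111 0-01 01-1 010- 1-00 100- 11-0 111-
PIs = {-001, -100, -111, 0-01, 0010, 01-1, 010-, 1-00, 100-, 11-0, 111-}
Coverage chart:
  m2: 0010 ←essential
  m4: -100,010-
  m5: 0-01,01-1,010-
  m8: 1-00,100-
  m9: -001,100-
  m12: -100,1-00,11-0
  m14: 11-0,111-
  m15: -111,111-
Essential: 0010
Petrick residual → -001, 010-, 1-00, 111-
Min cover (5 terms): b'c'd + a'b'cd' + a'bc' + ac'd' + abc

5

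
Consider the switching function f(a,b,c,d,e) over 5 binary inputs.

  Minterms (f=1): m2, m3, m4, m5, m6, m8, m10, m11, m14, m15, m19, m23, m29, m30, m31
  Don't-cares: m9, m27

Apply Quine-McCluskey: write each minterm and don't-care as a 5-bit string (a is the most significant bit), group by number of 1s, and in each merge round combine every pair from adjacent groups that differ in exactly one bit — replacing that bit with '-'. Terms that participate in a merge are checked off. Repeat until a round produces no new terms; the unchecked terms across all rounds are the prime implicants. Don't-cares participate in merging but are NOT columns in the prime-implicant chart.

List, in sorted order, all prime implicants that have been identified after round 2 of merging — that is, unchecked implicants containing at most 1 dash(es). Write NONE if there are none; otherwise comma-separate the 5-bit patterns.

001-0, 0010-, 111-1

size-2^0 implicants → 00010(✓)  00011(✓)  00100(✓)  00101(✓)  00110(✓)  01000(✓)  01001(✓)  01010(✓)  01011(✓)  01110(✓)  01111(✓)  10011(✓)  10111(✓)  11011(✓)  11101(✓)  11110(✓)  11111(✓)
size-2^1 implicants → -0011(✓)  -1011(✓)  -1110(✓)  -1111(✓)  0-010(✓)  0-011(✓)  0-110(✓)  00-10(✓)  0001-(✓)  001-0  0010-  01-10(✓)  01-11(✓)  010-0(✓)  010-1(✓)  0100-(✓)  0101-(✓)  0111-(✓)  1-011(✓)  1-111(✓)  10-11(✓)  11-11(✓)  111-1  1111-(✓)
size-2^2 implicants → --011  -1-11  -111-  0--10  0-01-  01-1-  010--  1--11
Unchecked terms (primes): --011, -1-11, -111-, 0--10, 0-01-, 001-0, 0010-, 01-1-, 010--, 1--11, 111-1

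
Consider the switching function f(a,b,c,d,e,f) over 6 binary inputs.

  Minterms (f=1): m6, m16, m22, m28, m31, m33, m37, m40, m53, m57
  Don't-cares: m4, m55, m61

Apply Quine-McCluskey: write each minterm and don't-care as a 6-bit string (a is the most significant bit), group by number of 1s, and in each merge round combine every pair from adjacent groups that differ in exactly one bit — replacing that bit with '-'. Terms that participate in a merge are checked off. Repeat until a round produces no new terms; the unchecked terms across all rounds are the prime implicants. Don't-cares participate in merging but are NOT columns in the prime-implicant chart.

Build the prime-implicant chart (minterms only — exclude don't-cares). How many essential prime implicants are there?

7

[col 0] 000100*, 000110*, 010000, 010110*, 011100, 011111, 100001*, 100101*, 101000, 110101*, 110111*, 111001*, 111101*
[col 1] 0-0110, 0001-0, 1-0101, 100-01, 11-101, 1101-1, 111-01
Prime implicants: 0-0110, 0001-0, 010000, 011100, 011111, 1-0101, 100-01, 101000, 11-101, 1101-1, 111-01
PI chart (minterm → PIs covering it):
  6 | 0-0110,0001-0
  16 | 010000  (sole → essential)
  22 | 0-0110  (sole → essential)
  28 | 011100  (sole → essential)
  31 | 011111  (sole → essential)
  33 | 100-01  (sole → essential)
  37 | 1-0101,100-01
  40 | 101000  (sole → essential)
  53 | 1-0101,11-101,1101-1
  57 | 111-01  (sole → essential)
Essential prime implicants: 0-0110, 010000, 011100, 011111, 100-01, 101000, 111-01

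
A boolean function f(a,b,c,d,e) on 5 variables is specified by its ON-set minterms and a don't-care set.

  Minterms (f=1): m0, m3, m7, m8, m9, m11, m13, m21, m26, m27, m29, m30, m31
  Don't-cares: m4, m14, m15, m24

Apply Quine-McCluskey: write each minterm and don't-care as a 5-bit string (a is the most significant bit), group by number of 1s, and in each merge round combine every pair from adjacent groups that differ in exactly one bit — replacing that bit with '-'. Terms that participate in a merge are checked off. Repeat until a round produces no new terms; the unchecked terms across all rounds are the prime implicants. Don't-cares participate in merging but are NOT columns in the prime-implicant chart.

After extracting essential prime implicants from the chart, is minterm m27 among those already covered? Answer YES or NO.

NO

size-2^0 implicants → 00000(✓)  00011(✓)  00100(✓)  00111(✓)  01000(✓)  01001(✓)  01011(✓)  01101(✓)  01110(✓)  01111(✓)  10101(✓)  11000(✓)  11010(✓)  11011(✓)  11101(✓)  11110(✓)  11111(✓)
size-2^1 implicants → -1000  -1011(✓)  -1101(✓)  -1110(✓)  -1111(✓)  0-000  0-011(✓)  0-111(✓)  00-00  00-11(✓)  01-01(✓)  01-11(✓)  010-1(✓)  0100-  011-1(✓)  0111-(✓)  1-101  11-10(✓)  11-11(✓)  110-0  1101-(✓)  111-1(✓)  1111-(✓)
size-2^2 implicants → -1-11  -11-1  -111-  0--11  01--1  11-1-
Unchecked terms (primes): -1-11, -1000, -11-1, -111-, 0--11, 0-000, 00-00, 01--1, 0100-, 1-101, 11-1-, 110-0
Minterm coverage:
  m0 ⊆ 0-000,00-00
  m3 ⊆ 0--11 [E]
  m7 ⊆ 0--11 [E]
  m8 ⊆ -1000,0-000,0100-
  m9 ⊆ 01--1,0100-
  m11 ⊆ -1-11,0--11,01--1
  m13 ⊆ -11-1,01--1
  m21 ⊆ 1-101 [E]
  m26 ⊆ 11-1-,110-0
  m27 ⊆ -1-11,11-1-
  m29 ⊆ -11-1,1-101
  m30 ⊆ -111-,11-1-
  m31 ⊆ -1-11,-11-1,-111-,11-1-
E = {0--11, 1-101}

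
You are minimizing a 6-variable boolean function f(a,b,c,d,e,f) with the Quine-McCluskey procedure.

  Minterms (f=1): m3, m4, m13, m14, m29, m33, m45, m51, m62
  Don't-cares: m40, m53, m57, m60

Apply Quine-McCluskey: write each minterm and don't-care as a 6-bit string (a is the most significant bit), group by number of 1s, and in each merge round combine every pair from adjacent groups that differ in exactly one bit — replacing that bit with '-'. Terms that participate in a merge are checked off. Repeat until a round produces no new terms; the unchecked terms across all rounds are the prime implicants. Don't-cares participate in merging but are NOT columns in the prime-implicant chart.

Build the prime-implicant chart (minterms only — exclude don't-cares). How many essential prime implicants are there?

[col 0] 000011, 000100, 001101*, 001110, 011101*, 100001, 101000, 101101*, 110011, 110101, 111001, 111100*, 111110*
[col 1] -01101, 0-1101, 1111-0
Prime implicants: -01101, 0-1101, 000011, 000100, 001110, 100001, 101000, 110011, 110101, 111001, 1111-0
PI chart (minterm → PIs covering it):
  3 | 000011  (sole → essential)
  4 | 000100  (sole → essential)
  13 | -01101,0-1101
  14 | 001110  (sole → essential)
  29 | 0-1101  (sole → essential)
  33 | 100001  (sole → essential)
  45 | -01101  (sole → essential)
  51 | 110011  (sole → essential)
  62 | 1111-0  (sole → essential)
Essential prime implicants: -01101, 0-1101, 000011, 000100, 001110, 100001, 110011, 1111-0

8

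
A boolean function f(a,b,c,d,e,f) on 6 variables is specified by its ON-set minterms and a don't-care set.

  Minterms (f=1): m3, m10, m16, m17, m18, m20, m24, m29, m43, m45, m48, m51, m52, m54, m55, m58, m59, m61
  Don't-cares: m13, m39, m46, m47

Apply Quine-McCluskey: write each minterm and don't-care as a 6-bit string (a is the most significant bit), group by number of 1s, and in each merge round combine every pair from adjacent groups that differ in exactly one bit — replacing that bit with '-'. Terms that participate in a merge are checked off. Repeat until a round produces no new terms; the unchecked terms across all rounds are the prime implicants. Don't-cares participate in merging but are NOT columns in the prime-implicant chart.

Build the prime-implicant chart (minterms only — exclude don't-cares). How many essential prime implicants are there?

[col 0] 000011, 001010, 001101*, 010000*, 010001*, 010010*, 010100*, 011000*, 011101*, 100111*, 101011*, 101101*, 101110*, 101111*, 110000*, 110011*, 110100*, 110110*, 110111*, 111010*, 111011*, 111101*
[col 1] -01101*, -10000*, -10100*, -11101*, 0-1101*, 01-000, 010-00*, 0100-0, 01000-, 1-0111, 1-1011, 1-1101*, 10-111, 101-11, 1011-1, 10111-, 11-011, 110-00*, 110-11, 1101-0, 11011-, 11101-
[col 2] --1101, -10-00
Prime implicants: --1101, -10-00, 000011, 001010, 01-000, 0100-0, 01000-, 1-0111, 1-1011, 10-111, 101-11, 1011-1, 10111-, 11-011, 110-11, 1101-0, 11011-, 11101-
PI chart (minterm → PIs covering it):
  3 | 000011  (sole → essential)
  10 | 001010  (sole → essential)
  16 | -10-00,01-000,0100-0,01000-
  17 | 01000-  (sole → essential)
  18 | 0100-0  (sole → essential)
  20 | -10-00  (sole → essential)
  24 | 01-000  (sole → essential)
  29 | --1101  (sole → essential)
  43 | 1-1011,101-11
  45 | --1101,1011-1
  48 | -10-00  (sole → essential)
  51 | 11-011,110-11
  52 | -10-00,1101-0
  54 | 1101-0,11011-
  55 | 1-0111,110-11,11011-
  58 | 11101-  (sole → essential)
  59 | 1-1011,11-011,11101-
  61 | --1101  (sole → essential)
Essential prime implicants: --1101, -10-00, 000011, 001010, 01-000, 0100-0, 01000-, 11101-

8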